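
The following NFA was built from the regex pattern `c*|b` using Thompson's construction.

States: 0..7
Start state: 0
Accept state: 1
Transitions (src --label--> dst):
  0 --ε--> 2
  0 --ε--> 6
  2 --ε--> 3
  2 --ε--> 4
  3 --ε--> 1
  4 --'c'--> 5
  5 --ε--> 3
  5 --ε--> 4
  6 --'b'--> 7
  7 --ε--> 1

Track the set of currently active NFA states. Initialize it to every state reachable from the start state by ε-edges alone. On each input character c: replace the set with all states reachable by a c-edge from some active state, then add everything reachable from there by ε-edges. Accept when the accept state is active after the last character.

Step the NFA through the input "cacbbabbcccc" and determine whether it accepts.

S₀ = ε-closure({0}) = {0,1,2,3,4,6}
'c' @ 1: {1,3,4,5}  (accept∈set)
'a' @ 2: {}  — dead — no transitions
rest 'cbbabbcccc' ignored (set empty)
end set {} — state 1 not in

Answer: REJECT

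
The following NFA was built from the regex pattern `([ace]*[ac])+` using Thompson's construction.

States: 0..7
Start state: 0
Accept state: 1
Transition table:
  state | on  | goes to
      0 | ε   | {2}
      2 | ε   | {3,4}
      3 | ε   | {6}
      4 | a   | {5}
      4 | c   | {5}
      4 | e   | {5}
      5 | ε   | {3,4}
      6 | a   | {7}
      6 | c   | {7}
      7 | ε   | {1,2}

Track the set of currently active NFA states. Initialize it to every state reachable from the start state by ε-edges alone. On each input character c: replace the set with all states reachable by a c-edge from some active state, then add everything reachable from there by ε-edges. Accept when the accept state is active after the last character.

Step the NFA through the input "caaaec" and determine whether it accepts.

Answer: ACCEPT

Steps:
start: ε-closure({0}) = {0,2,3,4,6}
'c' @ 1: {1,2,3,4,5,6,7}  ✓accept
'a' @ 2: {1,2,3,4,5,6,7}  ✓accept
'a' @ 3: {1,2,3,4,5,6,7}  ✓accept
'a' @ 4: {1,2,3,4,5,6,7}  ✓accept
'e' @ 5: {3,4,5,6}
'c' @ 6: {1,2,3,4,5,6,7}  ✓accept
final: {1,2,3,4,5,6,7}; accept 1 in set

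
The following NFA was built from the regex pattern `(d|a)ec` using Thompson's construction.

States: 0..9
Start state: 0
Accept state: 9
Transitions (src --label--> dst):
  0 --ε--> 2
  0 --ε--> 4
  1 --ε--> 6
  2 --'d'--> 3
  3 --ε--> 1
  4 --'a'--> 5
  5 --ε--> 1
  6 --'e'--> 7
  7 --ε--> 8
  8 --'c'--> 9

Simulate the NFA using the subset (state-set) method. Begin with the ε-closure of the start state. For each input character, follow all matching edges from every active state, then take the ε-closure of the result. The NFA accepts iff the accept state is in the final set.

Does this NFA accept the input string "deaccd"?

Answer: REJECT

Derivation:
S₀ = ε-closure({0}) = {0,2,4}
'd' @ 1: {1,3,6}
'e' @ 2: {7,8}
'a' @ 3: {}  — state set empty
rest 'ccd' ignored (set empty)
end set {} — state 9 not in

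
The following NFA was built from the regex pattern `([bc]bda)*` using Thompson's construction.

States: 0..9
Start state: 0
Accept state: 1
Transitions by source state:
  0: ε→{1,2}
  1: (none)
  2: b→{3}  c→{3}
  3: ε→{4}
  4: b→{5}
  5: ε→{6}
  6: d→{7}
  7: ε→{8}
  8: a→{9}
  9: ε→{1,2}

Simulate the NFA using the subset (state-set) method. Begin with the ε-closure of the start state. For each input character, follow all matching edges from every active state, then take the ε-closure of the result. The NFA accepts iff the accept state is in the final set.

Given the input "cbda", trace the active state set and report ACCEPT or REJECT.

Answer: ACCEPT

Trace:
initial (ε-close {0}): {0,1,2}
'c' @ 1: {3,4}
'b' @ 2: {5,6}
'd' @ 3: {7,8}
'a' @ 4: {1,2,9}  ✓accept
after full input: {1,2,9}  (accept=1 in)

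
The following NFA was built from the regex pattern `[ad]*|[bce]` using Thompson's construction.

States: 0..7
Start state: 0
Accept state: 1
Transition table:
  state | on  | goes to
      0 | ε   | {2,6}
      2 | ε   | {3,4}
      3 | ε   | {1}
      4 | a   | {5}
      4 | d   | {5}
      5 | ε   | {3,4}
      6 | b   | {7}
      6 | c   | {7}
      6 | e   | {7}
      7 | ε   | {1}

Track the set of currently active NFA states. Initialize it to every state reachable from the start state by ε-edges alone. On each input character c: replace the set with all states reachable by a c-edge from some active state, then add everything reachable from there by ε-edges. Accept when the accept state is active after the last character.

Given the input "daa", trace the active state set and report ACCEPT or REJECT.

start: ε-closure({0}) = {0,1,2,3,4,6}
'd' @ 1: {1,3,4,5}  [accepting]
'a' @ 2: {1,3,4,5}  [accepting]
'a' @ 3: {1,3,4,5}  [accepting]
final: {1,3,4,5}; accept 1 in set

Answer: ACCEPT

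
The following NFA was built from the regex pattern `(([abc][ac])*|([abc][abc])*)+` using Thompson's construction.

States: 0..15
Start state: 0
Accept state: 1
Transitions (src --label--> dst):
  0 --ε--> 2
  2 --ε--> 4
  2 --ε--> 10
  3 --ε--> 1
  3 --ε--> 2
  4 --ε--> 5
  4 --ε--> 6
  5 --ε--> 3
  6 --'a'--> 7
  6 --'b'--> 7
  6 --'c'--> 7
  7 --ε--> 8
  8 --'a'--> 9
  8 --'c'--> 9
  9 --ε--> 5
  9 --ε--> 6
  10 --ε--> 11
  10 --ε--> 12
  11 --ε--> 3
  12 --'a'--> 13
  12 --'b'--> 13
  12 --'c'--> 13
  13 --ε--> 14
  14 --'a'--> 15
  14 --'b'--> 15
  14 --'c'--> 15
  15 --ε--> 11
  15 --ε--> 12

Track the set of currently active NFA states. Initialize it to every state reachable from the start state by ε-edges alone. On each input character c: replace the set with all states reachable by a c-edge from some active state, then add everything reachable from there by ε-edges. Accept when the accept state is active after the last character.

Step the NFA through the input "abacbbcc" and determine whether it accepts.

Answer: ACCEPT

Steps:
initial (ε-close {0}): {0,1,2,3,4,5,6,10,11,12}
'a' @ 1: {7,8,13,14}
'b' @ 2: {1,2,3,4,5,6,10,11,12,15}  [accepting]
'a' @ 3: {7,8,13,14}
'c' @ 4: {1,2,3,4,5,6,9,10,11,12,15}  [accepting]
'b' @ 5: {7,8,13,14}
'b' @ 6: {1,2,3,4,5,6,10,11,12,15}  [accepting]
'c' @ 7: {7,8,13,14}
'c' @ 8: {1,2,3,4,5,6,9,10,11,12,15}  [accepting]
end set {1,2,3,4,5,6,9,10,11,12,15} — state 1 in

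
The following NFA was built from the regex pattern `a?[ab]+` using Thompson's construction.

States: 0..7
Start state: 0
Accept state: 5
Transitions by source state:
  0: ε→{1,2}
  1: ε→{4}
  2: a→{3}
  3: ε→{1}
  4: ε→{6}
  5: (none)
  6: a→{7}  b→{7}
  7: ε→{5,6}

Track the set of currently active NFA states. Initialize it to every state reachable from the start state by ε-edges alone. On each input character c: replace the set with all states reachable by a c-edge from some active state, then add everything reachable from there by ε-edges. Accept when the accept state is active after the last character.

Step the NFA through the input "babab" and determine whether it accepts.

Answer: ACCEPT

Steps:
S₀ = ε-closure({0}) = {0,1,2,4,6}
'b' @ 1: {5,6,7}  [accepting]
'a' @ 2: {5,6,7}  [accepting]
'b' @ 3: {5,6,7}  [accepting]
'a' @ 4: {5,6,7}  [accepting]
'b' @ 5: {5,6,7}  [accepting]
final: {5,6,7}; accept 5 in set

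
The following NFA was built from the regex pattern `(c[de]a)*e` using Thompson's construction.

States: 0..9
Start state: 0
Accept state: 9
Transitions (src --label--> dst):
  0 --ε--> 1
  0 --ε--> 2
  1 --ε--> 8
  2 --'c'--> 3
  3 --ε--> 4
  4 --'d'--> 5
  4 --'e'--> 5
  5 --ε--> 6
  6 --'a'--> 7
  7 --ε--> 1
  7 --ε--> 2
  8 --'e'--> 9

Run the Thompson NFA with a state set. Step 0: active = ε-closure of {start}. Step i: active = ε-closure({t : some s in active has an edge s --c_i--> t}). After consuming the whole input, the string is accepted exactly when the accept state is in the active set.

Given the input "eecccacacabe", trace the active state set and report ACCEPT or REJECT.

S₀ = ε-closure({0}) = {0,1,2,8}
'e' @ 1: {9}  [accepting]
'e' @ 2: {}  — state set empty
rest 'cccacacabe' ignored (set empty)
after full input: {}  (accept=9 not in)

Answer: REJECT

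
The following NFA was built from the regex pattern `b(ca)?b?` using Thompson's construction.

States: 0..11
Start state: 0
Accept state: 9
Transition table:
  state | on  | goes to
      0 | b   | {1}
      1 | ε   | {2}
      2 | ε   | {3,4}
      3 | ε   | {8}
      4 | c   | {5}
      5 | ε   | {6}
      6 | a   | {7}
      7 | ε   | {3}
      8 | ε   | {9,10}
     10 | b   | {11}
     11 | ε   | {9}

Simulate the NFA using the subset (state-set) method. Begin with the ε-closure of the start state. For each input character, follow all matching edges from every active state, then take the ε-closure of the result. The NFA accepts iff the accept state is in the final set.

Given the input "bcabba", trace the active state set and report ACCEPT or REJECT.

S₀ = ε-closure({0}) = {0}
'b' @ 1: {1,2,3,4,8,9,10}  [accepting]
'c' @ 2: {5,6}
'a' @ 3: {3,7,8,9,10}  [accepting]
'b' @ 4: {9,11}  [accepting]
'b' @ 5: {}  — no active states
rest 'a' ignored (set empty)
after full input: {}  (accept=9 not in)

Answer: REJECT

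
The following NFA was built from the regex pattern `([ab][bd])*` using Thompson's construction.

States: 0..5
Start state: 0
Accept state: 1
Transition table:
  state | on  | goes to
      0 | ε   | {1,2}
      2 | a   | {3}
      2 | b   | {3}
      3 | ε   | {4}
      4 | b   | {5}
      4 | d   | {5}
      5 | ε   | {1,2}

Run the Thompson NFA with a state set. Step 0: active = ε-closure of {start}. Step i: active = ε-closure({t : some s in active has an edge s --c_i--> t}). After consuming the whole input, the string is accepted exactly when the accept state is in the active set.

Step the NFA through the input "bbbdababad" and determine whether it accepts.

S₀ = ε-closure({0}) = {0,1,2}
'b' @ 1: {3,4}
'b' @ 2: {1,2,5}  [accepting]
'b' @ 3: {3,4}
'd' @ 4: {1,2,5}  [accepting]
'a' @ 5: {3,4}
'b' @ 6: {1,2,5}  [accepting]
'a' @ 7: {3,4}
'b' @ 8: {1,2,5}  [accepting]
'a' @ 9: {3,4}
'd' @ 10: {1,2,5}  [accepting]
after full input: {1,2,5}  (accept=1 in)

Answer: ACCEPT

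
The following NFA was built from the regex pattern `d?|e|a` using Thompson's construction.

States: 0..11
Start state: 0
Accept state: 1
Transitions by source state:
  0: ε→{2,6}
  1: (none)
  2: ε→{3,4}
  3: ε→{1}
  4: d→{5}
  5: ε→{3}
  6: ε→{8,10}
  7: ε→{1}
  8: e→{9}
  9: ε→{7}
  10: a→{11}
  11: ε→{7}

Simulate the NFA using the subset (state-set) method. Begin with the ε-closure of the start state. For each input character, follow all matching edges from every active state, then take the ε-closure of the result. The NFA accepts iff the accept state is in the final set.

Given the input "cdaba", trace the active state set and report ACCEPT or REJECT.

Answer: REJECT

Steps:
S₀ = ε-closure({0}) = {0,1,2,3,4,6,8,10}
'c' @ 1: {}  — dead — no transitions
rest 'daba' ignored (set empty)
end set {} — state 1 not in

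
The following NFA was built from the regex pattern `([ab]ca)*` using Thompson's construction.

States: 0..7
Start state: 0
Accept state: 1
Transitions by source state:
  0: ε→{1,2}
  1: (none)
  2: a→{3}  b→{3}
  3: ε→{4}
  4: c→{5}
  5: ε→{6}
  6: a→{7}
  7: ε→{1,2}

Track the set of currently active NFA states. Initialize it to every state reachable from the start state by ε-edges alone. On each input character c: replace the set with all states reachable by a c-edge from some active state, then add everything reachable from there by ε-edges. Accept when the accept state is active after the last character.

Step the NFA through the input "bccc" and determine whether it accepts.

initial (ε-close {0}): {0,1,2}
'b' @ 1: {3,4}
'c' @ 2: {5,6}
'c' @ 3: {}  — dead — no transitions
rest 'c' ignored (set empty)
end set {} — state 1 not in

Answer: REJECT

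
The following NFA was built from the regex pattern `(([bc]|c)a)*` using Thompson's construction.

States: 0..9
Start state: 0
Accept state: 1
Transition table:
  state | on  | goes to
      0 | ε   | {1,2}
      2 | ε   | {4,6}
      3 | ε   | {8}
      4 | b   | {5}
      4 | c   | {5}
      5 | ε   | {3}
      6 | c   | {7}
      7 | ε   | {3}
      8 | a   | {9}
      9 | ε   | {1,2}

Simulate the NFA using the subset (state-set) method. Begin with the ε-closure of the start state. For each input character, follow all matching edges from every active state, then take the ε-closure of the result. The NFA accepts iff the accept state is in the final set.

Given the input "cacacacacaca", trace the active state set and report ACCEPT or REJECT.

S₀ = ε-closure({0}) = {0,1,2,4,6}
'c' @ 1: {3,5,7,8}
'a' @ 2: {1,2,4,6,9}  [accepting]
'c' @ 3: {3,5,7,8}
'a' @ 4: {1,2,4,6,9}  [accepting]
'c' @ 5: {3,5,7,8}
'a' @ 6: {1,2,4,6,9}  [accepting]
'c' @ 7: {3,5,7,8}
'a' @ 8: {1,2,4,6,9}  [accepting]
'c' @ 9: {3,5,7,8}
'a' @ 10: {1,2,4,6,9}  [accepting]
'c' @ 11: {3,5,7,8}
'a' @ 12: {1,2,4,6,9}  [accepting]
after full input: {1,2,4,6,9}  (accept=1 in)

Answer: ACCEPT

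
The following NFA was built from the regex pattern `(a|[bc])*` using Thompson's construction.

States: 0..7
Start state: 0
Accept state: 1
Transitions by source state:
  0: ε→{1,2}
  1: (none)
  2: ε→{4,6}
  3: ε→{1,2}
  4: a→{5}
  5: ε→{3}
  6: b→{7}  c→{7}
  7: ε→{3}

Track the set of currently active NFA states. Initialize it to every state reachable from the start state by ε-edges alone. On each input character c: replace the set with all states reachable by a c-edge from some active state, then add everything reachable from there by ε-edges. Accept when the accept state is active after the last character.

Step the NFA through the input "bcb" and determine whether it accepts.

S₀ = ε-closure({0}) = {0,1,2,4,6}
'b' @ 1: {1,2,3,4,6,7}  [accepting]
'c' @ 2: {1,2,3,4,6,7}  [accepting]
'b' @ 3: {1,2,3,4,6,7}  [accepting]
after full input: {1,2,3,4,6,7}  (accept=1 in)

Answer: ACCEPT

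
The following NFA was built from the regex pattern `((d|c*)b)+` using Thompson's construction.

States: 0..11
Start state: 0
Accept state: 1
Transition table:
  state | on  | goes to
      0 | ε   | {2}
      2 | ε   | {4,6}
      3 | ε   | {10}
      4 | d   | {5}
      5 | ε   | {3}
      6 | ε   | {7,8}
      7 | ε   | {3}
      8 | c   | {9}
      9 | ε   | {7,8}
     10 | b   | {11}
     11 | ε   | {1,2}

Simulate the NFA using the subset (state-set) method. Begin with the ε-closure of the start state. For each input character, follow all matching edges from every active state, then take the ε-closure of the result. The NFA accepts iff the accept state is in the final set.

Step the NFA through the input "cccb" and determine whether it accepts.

Answer: ACCEPT

Derivation:
start: ε-closure({0}) = {0,2,3,4,6,7,8,10}
'c' @ 1: {3,7,8,9,10}
'c' @ 2: {3,7,8,9,10}
'c' @ 3: {3,7,8,9,10}
'b' @ 4: {1,2,3,4,6,7,8,10,11}  [accepting]
final: {1,2,3,4,6,7,8,10,11}; accept 1 in set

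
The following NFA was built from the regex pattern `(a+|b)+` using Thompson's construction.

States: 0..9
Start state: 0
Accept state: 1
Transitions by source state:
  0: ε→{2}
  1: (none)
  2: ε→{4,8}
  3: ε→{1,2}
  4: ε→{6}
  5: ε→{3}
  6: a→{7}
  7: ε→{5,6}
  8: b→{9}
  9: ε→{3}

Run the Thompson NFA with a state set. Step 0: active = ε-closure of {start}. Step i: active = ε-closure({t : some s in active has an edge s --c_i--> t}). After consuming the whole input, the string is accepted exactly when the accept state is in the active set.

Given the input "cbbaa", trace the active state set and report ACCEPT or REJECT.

Answer: REJECT

Steps:
start: ε-closure({0}) = {0,2,4,6,8}
'c' @ 1: {}  — no active states
rest 'bbaa' ignored (set empty)
final: {}; accept 1 not in set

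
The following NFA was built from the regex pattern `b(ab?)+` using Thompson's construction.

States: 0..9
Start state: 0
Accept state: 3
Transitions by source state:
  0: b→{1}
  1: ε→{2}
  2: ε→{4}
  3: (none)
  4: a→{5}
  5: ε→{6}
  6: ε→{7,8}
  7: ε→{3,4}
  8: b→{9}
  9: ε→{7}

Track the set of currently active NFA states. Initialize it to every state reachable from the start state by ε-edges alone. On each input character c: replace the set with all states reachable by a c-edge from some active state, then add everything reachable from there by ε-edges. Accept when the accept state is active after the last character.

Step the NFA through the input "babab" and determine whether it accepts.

Answer: ACCEPT

Trace:
start: ε-closure({0}) = {0}
'b' @ 1: {1,2,4}
'a' @ 2: {3,4,5,6,7,8}  [accepting]
'b' @ 3: {3,4,7,9}  [accepting]
'a' @ 4: {3,4,5,6,7,8}  [accepting]
'b' @ 5: {3,4,7,9}  [accepting]
after full input: {3,4,7,9}  (accept=3 in)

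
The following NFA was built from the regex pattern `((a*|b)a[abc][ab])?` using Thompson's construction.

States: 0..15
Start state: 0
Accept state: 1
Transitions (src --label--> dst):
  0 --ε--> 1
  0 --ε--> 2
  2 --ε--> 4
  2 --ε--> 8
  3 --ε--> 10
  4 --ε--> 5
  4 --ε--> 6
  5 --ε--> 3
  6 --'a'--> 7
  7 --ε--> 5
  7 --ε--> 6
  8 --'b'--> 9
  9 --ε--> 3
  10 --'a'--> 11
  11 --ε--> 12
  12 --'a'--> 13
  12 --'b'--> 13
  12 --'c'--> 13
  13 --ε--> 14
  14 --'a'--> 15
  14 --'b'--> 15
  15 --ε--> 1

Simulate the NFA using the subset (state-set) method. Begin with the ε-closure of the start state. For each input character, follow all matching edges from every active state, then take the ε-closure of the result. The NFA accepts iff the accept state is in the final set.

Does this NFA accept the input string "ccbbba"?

Answer: REJECT

Derivation:
S₀ = ε-closure({0}) = {0,1,2,3,4,5,6,8,10}
'c' @ 1: {}  — no active states
rest 'cbbba' ignored (set empty)
after full input: {}  (accept=1 not in)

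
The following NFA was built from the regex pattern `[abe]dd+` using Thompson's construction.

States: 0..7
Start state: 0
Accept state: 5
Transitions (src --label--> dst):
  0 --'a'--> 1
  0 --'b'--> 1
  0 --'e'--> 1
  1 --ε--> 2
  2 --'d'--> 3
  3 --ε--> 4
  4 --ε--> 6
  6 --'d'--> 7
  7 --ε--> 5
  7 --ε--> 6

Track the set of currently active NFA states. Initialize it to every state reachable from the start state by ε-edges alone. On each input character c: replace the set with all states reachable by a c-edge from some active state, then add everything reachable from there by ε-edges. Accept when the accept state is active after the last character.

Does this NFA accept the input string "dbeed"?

start: ε-closure({0}) = {0}
'd' @ 1: {}  — no active states
rest 'beed' ignored (set empty)
after full input: {}  (accept=5 not in)

Answer: REJECT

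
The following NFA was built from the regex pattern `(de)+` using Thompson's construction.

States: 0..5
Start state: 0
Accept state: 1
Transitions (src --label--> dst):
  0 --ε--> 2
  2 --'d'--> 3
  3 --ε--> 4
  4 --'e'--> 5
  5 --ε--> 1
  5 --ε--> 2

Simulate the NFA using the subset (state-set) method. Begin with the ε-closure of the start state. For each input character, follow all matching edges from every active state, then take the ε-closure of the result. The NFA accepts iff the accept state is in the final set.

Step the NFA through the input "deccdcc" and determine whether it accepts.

S₀ = ε-closure({0}) = {0,2}
'd' @ 1: {3,4}
'e' @ 2: {1,2,5}  [accepting]
'c' @ 3: {}  — state set empty
rest 'cdcc' ignored (set empty)
after full input: {}  (accept=1 not in)

Answer: REJECT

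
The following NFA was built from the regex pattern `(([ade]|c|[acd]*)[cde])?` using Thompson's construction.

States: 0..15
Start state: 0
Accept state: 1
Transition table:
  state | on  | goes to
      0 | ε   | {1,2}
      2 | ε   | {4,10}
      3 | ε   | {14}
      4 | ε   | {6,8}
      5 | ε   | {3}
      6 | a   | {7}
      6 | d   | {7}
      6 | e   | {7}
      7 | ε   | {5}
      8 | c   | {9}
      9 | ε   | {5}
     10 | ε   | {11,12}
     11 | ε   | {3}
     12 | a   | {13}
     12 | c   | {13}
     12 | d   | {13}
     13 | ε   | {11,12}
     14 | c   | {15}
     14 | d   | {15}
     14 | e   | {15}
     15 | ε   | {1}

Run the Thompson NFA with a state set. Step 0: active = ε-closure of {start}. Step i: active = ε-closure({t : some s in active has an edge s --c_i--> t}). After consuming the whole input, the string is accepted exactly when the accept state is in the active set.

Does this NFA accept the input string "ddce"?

S₀ = ε-closure({0}) = {0,1,2,3,4,6,8,10,11,12,14}
'd' @ 1: {1,3,5,7,11,12,13,14,15}  (accept∈set)
'd' @ 2: {1,3,11,12,13,14,15}  (accept∈set)
'c' @ 3: {1,3,11,12,13,14,15}  (accept∈set)
'e' @ 4: {1,15}  (accept∈set)
after full input: {1,15}  (accept=1 in)

Answer: ACCEPT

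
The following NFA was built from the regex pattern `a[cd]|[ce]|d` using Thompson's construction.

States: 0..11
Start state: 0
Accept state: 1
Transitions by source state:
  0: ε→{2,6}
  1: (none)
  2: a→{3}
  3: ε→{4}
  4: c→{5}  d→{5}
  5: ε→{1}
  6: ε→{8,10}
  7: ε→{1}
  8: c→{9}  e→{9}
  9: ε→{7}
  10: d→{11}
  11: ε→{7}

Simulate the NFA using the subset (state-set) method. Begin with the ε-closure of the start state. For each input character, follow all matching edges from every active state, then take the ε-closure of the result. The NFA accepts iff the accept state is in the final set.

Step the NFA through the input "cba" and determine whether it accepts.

S₀ = ε-closure({0}) = {0,2,6,8,10}
'c' @ 1: {1,7,9}  [accepting]
'b' @ 2: {}  — state set empty
rest 'a' ignored (set empty)
final: {}; accept 1 not in set

Answer: REJECT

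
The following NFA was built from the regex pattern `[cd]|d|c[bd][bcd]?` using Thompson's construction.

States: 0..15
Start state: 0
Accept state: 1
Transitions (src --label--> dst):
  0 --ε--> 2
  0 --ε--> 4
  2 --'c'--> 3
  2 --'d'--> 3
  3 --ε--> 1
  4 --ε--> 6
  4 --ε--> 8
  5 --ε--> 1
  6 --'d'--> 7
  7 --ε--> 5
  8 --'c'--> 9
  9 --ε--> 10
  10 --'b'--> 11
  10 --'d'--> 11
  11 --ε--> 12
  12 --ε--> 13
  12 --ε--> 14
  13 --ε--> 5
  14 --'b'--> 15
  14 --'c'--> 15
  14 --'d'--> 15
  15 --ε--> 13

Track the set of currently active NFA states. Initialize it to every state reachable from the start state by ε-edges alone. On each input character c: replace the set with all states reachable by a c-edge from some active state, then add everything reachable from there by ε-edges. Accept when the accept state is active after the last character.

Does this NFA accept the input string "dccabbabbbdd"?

Answer: REJECT

Trace:
initial (ε-close {0}): {0,2,4,6,8}
'd' @ 1: {1,3,5,7}  ✓accept
'c' @ 2: {}  — state set empty
rest 'cabbabbbdd' ignored (set empty)
final: {}; accept 1 not in set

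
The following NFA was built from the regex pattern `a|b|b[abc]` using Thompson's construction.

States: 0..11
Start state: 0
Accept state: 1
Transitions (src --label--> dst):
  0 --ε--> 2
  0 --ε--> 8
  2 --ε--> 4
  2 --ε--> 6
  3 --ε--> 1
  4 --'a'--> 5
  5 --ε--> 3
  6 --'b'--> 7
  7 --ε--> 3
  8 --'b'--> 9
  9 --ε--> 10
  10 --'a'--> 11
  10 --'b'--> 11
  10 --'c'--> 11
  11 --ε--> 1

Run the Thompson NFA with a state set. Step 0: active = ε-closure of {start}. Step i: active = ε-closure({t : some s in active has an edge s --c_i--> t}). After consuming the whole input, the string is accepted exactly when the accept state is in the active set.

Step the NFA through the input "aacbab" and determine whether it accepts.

initial (ε-close {0}): {0,2,4,6,8}
'a' @ 1: {1,3,5}  (accept∈set)
'a' @ 2: {}  — state set empty
rest 'cbab' ignored (set empty)
after full input: {}  (accept=1 not in)

Answer: REJECT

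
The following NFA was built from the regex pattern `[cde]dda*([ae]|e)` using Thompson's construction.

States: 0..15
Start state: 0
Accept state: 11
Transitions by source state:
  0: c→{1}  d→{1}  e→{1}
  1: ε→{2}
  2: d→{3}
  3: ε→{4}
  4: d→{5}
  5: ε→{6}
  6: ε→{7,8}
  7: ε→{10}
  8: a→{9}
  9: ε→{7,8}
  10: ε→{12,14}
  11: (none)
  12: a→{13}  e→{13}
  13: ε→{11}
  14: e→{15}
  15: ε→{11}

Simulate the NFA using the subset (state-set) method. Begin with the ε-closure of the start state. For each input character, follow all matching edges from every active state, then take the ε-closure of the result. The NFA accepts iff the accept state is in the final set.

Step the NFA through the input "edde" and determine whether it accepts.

Answer: ACCEPT

Trace:
initial (ε-close {0}): {0}
'e' @ 1: {1,2}
'd' @ 2: {3,4}
'd' @ 3: {5,6,7,8,10,12,14}
'e' @ 4: {11,13,15}  ✓accept
after full input: {11,13,15}  (accept=11 in)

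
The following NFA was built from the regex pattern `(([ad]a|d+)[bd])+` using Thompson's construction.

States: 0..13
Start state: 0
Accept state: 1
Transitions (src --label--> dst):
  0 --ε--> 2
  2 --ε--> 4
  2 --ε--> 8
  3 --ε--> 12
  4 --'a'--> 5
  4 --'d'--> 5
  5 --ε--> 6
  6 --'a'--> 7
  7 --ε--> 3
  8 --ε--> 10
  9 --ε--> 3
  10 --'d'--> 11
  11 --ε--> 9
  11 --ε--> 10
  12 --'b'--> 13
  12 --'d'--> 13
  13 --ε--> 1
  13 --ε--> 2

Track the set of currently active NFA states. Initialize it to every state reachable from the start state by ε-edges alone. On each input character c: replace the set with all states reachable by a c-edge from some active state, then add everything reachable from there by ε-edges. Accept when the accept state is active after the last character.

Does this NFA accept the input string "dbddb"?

S₀ = ε-closure({0}) = {0,2,4,8,10}
'd' @ 1: {3,5,6,9,10,11,12}
'b' @ 2: {1,2,4,8,10,13}  ✓accept
'd' @ 3: {3,5,6,9,10,11,12}
'd' @ 4: {1,2,3,4,8,9,10,11,12,13}  ✓accept
'b' @ 5: {1,2,4,8,10,13}  ✓accept
after full input: {1,2,4,8,10,13}  (accept=1 in)

Answer: ACCEPT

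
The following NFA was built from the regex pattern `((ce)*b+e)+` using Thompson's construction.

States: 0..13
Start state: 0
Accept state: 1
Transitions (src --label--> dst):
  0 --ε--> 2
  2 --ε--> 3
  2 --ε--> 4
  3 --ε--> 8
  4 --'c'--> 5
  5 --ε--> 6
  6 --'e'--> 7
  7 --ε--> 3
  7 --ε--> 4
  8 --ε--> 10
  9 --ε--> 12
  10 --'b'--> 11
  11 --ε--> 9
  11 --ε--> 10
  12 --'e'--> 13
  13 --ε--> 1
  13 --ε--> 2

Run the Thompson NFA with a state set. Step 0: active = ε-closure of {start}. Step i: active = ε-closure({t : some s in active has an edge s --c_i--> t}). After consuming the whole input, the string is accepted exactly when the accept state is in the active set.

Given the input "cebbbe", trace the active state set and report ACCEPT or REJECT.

Answer: ACCEPT

Derivation:
initial (ε-close {0}): {0,2,3,4,8,10}
'c' @ 1: {5,6}
'e' @ 2: {3,4,7,8,10}
'b' @ 3: {9,10,11,12}
'b' @ 4: {9,10,11,12}
'b' @ 5: {9,10,11,12}
'e' @ 6: {1,2,3,4,8,10,13}  (accept∈set)
after full input: {1,2,3,4,8,10,13}  (accept=1 in)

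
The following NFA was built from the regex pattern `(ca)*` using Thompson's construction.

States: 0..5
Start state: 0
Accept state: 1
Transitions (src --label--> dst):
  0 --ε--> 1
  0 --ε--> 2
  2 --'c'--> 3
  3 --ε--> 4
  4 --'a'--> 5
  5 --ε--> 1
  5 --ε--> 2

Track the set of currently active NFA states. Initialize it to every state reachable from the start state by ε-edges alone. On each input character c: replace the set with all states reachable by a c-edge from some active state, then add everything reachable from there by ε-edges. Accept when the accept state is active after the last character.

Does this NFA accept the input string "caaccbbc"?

Answer: REJECT

Steps:
initial (ε-close {0}): {0,1,2}
'c' @ 1: {3,4}
'a' @ 2: {1,2,5}  ✓accept
'a' @ 3: {}  — no active states
rest 'ccbbc' ignored (set empty)
final: {}; accept 1 not in set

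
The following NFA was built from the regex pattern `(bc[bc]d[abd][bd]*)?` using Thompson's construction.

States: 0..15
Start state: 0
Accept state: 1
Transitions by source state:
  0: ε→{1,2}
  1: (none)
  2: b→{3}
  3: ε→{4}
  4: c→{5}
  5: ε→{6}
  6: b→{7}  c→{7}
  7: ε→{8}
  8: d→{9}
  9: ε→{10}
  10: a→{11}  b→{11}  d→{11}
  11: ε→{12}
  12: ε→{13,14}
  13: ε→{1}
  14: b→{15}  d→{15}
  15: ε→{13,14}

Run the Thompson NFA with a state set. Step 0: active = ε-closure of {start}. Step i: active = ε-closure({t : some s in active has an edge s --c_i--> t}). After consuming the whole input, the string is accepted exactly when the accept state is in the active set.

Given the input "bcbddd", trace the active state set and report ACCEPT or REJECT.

Answer: ACCEPT

Derivation:
S₀ = ε-closure({0}) = {0,1,2}
'b' @ 1: {3,4}
'c' @ 2: {5,6}
'b' @ 3: {7,8}
'd' @ 4: {9,10}
'd' @ 5: {1,11,12,13,14}  [accepting]
'd' @ 6: {1,13,14,15}  [accepting]
after full input: {1,13,14,15}  (accept=1 in)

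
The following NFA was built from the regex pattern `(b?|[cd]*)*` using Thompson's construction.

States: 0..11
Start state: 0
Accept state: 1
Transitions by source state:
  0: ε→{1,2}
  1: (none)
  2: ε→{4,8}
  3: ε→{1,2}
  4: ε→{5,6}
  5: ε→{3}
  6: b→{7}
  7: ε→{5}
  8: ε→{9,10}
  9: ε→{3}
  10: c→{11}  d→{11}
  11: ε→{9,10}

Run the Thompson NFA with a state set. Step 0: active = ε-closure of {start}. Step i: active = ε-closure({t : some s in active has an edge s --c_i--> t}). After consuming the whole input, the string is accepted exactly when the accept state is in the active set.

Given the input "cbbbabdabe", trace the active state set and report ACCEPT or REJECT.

start: ε-closure({0}) = {0,1,2,3,4,5,6,8,9,10}
'c' @ 1: {1,2,3,4,5,6,8,9,10,11}  ✓accept
'b' @ 2: {1,2,3,4,5,6,7,8,9,10}  ✓accept
'b' @ 3: {1,2,3,4,5,6,7,8,9,10}  ✓accept
'b' @ 4: {1,2,3,4,5,6,7,8,9,10}  ✓accept
'a' @ 5: {}  — state set empty
rest 'bdabe' ignored (set empty)
after full input: {}  (accept=1 not in)

Answer: REJECT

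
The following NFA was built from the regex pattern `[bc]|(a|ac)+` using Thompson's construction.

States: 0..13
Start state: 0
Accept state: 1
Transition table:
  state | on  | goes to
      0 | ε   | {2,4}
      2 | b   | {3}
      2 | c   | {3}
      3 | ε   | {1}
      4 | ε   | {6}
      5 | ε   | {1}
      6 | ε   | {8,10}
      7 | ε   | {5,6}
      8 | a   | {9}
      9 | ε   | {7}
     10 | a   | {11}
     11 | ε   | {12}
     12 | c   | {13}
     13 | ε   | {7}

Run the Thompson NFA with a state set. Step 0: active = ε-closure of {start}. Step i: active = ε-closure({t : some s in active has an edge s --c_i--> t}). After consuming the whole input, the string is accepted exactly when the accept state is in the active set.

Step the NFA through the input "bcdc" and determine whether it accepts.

S₀ = ε-closure({0}) = {0,2,4,6,8,10}
'b' @ 1: {1,3}  ✓accept
'c' @ 2: {}  — dead — no transitions
rest 'dc' ignored (set empty)
end set {} — state 1 not in

Answer: REJECT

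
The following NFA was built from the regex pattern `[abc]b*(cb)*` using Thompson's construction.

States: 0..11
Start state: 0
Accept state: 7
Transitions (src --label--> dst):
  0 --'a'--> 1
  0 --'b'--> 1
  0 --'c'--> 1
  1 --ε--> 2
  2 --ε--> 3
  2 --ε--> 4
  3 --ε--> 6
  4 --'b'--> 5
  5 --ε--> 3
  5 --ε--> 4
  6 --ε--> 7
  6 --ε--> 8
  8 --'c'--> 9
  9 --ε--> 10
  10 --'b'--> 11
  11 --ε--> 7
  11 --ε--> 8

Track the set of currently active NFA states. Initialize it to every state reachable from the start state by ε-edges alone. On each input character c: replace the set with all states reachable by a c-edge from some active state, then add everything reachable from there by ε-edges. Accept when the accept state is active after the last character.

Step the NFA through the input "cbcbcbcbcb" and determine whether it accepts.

initial (ε-close {0}): {0}
'c' @ 1: {1,2,3,4,6,7,8}  [accepting]
'b' @ 2: {3,4,5,6,7,8}  [accepting]
'c' @ 3: {9,10}
'b' @ 4: {7,8,11}  [accepting]
'c' @ 5: {9,10}
'b' @ 6: {7,8,11}  [accepting]
'c' @ 7: {9,10}
'b' @ 8: {7,8,11}  [accepting]
'c' @ 9: {9,10}
'b' @ 10: {7,8,11}  [accepting]
final: {7,8,11}; accept 7 in set

Answer: ACCEPT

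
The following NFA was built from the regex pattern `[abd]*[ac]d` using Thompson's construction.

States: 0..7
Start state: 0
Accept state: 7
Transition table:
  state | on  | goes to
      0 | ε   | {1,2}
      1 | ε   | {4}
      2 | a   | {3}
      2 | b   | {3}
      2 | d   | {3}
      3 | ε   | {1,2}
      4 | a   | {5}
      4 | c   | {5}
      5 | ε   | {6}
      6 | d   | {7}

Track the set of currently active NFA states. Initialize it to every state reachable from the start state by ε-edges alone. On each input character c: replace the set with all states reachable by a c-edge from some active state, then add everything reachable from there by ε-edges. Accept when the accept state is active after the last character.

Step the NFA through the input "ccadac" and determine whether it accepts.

S₀ = ε-closure({0}) = {0,1,2,4}
'c' @ 1: {5,6}
'c' @ 2: {}  — dead — no transitions
rest 'adac' ignored (set empty)
after full input: {}  (accept=7 not in)

Answer: REJECT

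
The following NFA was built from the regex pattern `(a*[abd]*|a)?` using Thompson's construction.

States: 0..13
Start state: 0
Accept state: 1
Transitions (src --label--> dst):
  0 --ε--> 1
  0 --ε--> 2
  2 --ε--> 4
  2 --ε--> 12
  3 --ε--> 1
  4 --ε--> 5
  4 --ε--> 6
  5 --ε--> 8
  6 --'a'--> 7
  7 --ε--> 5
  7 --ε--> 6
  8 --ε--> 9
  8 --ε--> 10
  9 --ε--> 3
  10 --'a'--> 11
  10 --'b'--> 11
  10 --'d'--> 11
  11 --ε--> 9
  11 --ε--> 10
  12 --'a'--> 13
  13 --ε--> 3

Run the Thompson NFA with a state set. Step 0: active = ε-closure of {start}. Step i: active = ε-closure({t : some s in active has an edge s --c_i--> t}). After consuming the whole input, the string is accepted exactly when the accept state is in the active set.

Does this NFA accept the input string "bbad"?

Answer: ACCEPT

Derivation:
S₀ = ε-closure({0}) = {0,1,2,3,4,5,6,8,9,10,12}
'b' @ 1: {1,3,9,10,11}  (accept∈set)
'b' @ 2: {1,3,9,10,11}  (accept∈set)
'a' @ 3: {1,3,9,10,11}  (accept∈set)
'd' @ 4: {1,3,9,10,11}  (accept∈set)
final: {1,3,9,10,11}; accept 1 in set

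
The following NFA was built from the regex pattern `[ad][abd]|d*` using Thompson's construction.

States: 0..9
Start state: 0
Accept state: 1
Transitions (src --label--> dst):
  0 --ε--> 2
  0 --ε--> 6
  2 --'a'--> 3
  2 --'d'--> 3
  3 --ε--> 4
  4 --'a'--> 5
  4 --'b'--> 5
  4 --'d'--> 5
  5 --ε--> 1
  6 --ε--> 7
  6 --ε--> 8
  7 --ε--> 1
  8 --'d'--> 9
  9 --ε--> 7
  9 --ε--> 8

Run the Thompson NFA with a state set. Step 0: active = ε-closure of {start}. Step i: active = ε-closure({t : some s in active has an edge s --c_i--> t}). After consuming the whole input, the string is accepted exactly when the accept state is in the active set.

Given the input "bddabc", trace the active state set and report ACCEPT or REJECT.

Answer: REJECT

Trace:
S₀ = ε-closure({0}) = {0,1,2,6,7,8}
'b' @ 1: {}  — dead — no transitions
rest 'ddabc' ignored (set empty)
final: {}; accept 1 not in set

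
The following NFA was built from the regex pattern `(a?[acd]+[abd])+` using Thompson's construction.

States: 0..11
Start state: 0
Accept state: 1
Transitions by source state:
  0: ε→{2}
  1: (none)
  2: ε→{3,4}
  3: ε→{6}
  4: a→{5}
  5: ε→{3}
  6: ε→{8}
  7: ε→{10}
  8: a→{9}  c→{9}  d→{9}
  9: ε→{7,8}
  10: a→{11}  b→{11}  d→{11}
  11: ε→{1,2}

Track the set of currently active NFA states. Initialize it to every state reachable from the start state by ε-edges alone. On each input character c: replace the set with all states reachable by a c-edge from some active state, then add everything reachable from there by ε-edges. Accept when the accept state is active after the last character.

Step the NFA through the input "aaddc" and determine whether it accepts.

Answer: REJECT

Derivation:
start: ε-closure({0}) = {0,2,3,4,6,8}
'a' @ 1: {3,5,6,7,8,9,10}
'a' @ 2: {1,2,3,4,6,7,8,9,10,11}  ✓accept
'd' @ 3: {1,2,3,4,6,7,8,9,10,11}  ✓accept
'd' @ 4: {1,2,3,4,6,7,8,9,10,11}  ✓accept
'c' @ 5: {7,8,9,10}
after full input: {7,8,9,10}  (accept=1 not in)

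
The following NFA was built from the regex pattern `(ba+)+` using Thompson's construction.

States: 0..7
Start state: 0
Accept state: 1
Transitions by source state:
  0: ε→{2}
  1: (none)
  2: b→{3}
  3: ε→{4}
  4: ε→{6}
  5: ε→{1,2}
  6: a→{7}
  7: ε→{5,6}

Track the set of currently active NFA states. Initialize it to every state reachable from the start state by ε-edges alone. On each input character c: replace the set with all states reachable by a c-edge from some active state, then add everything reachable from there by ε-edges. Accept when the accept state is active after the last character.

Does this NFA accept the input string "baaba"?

Answer: ACCEPT

Steps:
S₀ = ε-closure({0}) = {0,2}
'b' @ 1: {3,4,6}
'a' @ 2: {1,2,5,6,7}  [accepting]
'a' @ 3: {1,2,5,6,7}  [accepting]
'b' @ 4: {3,4,6}
'a' @ 5: {1,2,5,6,7}  [accepting]
end set {1,2,5,6,7} — state 1 in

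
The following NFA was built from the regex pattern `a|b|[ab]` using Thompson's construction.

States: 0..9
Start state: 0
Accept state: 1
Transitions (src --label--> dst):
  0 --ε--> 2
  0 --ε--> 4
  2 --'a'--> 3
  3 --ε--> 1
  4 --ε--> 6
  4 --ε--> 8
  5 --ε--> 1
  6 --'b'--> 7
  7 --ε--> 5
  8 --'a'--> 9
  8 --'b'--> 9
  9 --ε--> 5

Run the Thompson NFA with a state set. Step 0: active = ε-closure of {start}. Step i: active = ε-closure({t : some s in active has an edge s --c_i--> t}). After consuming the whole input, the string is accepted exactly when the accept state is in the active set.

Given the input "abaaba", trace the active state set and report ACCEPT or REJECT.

S₀ = ε-closure({0}) = {0,2,4,6,8}
'a' @ 1: {1,3,5,9}  ✓accept
'b' @ 2: {}  — state set empty
rest 'aaba' ignored (set empty)
end set {} — state 1 not in

Answer: REJECT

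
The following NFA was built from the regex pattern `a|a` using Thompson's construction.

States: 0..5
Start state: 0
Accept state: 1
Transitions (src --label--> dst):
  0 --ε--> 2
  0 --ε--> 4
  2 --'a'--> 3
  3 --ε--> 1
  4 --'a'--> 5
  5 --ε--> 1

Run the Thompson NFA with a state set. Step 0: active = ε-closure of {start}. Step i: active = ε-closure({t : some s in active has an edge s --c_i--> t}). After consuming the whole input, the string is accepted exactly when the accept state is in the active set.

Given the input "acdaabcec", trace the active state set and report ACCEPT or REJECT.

Answer: REJECT

Steps:
S₀ = ε-closure({0}) = {0,2,4}
'a' @ 1: {1,3,5}  (accept∈set)
'c' @ 2: {}  — dead — no transitions
rest 'daabcec' ignored (set empty)
final: {}; accept 1 not in set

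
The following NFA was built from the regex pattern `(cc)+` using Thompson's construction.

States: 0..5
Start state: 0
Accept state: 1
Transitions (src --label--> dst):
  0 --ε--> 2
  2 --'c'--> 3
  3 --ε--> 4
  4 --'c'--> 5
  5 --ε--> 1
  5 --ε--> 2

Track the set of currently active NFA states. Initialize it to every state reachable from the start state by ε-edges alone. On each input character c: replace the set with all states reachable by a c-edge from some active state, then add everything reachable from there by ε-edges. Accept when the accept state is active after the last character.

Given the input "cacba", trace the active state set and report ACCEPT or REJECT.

Answer: REJECT

Trace:
initial (ε-close {0}): {0,2}
'c' @ 1: {3,4}
'a' @ 2: {}  — state set empty
rest 'cba' ignored (set empty)
after full input: {}  (accept=1 not in)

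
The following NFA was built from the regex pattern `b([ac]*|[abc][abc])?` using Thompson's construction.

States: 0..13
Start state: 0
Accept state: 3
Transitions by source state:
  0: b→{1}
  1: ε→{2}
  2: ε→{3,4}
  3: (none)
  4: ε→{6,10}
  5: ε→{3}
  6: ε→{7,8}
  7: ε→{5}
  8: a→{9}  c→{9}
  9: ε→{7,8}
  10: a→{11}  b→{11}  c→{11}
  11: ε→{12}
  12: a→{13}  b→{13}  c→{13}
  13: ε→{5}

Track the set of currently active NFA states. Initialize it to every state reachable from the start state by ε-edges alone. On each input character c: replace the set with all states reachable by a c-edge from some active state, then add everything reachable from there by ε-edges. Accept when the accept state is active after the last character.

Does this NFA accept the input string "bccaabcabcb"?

Answer: REJECT

Steps:
initial (ε-close {0}): {0}
'b' @ 1: {1,2,3,4,5,6,7,8,10}  [accepting]
'c' @ 2: {3,5,7,8,9,11,12}  [accepting]
'c' @ 3: {3,5,7,8,9,13}  [accepting]
'a' @ 4: {3,5,7,8,9}  [accepting]
'a' @ 5: {3,5,7,8,9}  [accepting]
'b' @ 6: {}  — state set empty
rest 'cabcb' ignored (set empty)
end set {} — state 3 not in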